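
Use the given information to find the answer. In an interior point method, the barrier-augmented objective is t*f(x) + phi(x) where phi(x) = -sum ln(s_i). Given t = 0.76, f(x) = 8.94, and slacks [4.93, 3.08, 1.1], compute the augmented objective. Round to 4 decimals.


Step 1: Compute log-barrier.
ln values: [1.5953, 1.1249, 0.0953]
phi = -(1.5953 + 1.1249 + 0.0953) = -2.8156
Step 2: Compute augmented objective.
t*f(x) = 0.76*8.94 = 6.7944
Total = 6.7944 - 2.8156 = 3.9788


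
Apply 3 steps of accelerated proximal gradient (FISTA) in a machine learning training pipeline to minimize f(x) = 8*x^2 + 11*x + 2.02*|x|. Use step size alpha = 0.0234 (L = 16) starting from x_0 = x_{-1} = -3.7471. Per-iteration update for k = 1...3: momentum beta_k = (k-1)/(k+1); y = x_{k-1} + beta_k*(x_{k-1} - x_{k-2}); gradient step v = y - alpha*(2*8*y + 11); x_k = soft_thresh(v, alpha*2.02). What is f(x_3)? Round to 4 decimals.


FISTA on f(x) = 8*x^2 + 11*x + 2.02*|x|
L = 16, alpha = 0.0234
Iteration 1: beta = 0.0, y = -3.7471 + 0.0*(-3.7471 + 3.7471) = -3.7471
  grad(y) = -48.9536, v = y - alpha*grad = -2.6016
  prox(v) = soft_thresh(-2.6016, 0.0473) = -2.5543
Iteration 2: beta = 0.3333, y = -2.5543 + 0.3333*(-2.5543 + 3.7471) = -2.1567
  grad(y) = -23.5076, v = y - alpha*grad = -1.6066
  prox(v) = soft_thresh(-1.6066, 0.0473) = -1.5594
Iteration 3: beta = 0.5, y = -1.5594 + 0.5*(-1.5594 + 2.5543) = -1.0619
  grad(y) = -5.9905, v = y - alpha*grad = -0.9217
  prox(v) = soft_thresh(-0.9217, 0.0473) = -0.8745
f(x_3) = 8*(-0.8745)^2 + 11*(-0.8745) + 2.02*|-0.8745| = -1.7352


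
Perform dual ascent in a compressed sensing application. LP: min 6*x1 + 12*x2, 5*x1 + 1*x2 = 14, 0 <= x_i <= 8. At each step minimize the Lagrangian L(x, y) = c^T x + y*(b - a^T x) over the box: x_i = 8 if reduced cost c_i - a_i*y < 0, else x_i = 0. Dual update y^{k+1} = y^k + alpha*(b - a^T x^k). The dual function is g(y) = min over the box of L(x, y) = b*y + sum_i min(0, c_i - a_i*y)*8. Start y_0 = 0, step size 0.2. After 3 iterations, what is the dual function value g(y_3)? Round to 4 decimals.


Dual ascent for LP: min 6*x1 + 12*x2, 5*x1 + 1*x2 = 14, 0 <= x_i <= 8
Step 1: y^k = 0.0, reduced costs: (6.0, 12.0)
  x^k = (0.0, 0.0), subgradient = b - a^T x = 14.0
  y^{k+1} = 0.0 + 0.2*14.0 = 2.8
Step 2: y^k = 2.8, reduced costs: (-8.0, 9.2)
  x^k = (8.0, 0.0), subgradient = b - a^T x = -26.0
  y^{k+1} = 2.8 + 0.2*-26.0 = -2.4
Step 3: y^k = -2.4, reduced costs: (18.0, 14.4)
  x^k = (0.0, 0.0), subgradient = b - a^T x = 14.0
  y^{k+1} = -2.4 + 0.2*14.0 = 0.4
Dual objective at y_3 = 0.4: reduced costs (4.0, 11.6), box minimizer x = (0.0, 0.0)
g(y_3) = b*y + (c1 - a1*y)*x1 + (c2 - a2*y)*x2 = 14*0.4 + 4.0*0.0 + 11.6*0.0 = 5.6 + 0.0 + 0.0 = 5.6


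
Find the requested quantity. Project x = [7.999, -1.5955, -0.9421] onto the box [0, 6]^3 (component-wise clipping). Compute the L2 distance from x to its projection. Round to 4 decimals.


Project each component onto [0, 6].
clip(7.999) = 6.0, clip(-1.5955) = 0.0, clip(-0.9421) = 0.0
Projection = [6.0, 0.0, 0.0]
Squared diffs: [3.996, 2.5456, 0.8876]
Distance = sqrt(7.4292) = 2.7257


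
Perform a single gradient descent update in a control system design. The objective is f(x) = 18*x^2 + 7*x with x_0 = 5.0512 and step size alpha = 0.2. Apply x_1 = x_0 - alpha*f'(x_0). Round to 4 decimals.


We compute the gradient at x_0 and apply the update.
f'(x) = 36*x + 7
f'(5.0512) = 36*5.0512 + 7 = 188.8432
x_1 = 5.0512 - 0.2*188.8432 = -32.7174


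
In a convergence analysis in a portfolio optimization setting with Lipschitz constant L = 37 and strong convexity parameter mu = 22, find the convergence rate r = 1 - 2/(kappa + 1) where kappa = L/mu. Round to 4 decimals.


Step 1: Compute the condition number.
kappa = L/mu = 37/22 = 1.6818
Step 2: Compute the convergence rate.
r = 1 - 2/(kappa + 1) = 1 - 2*mu/(L + mu) = (L - mu)/(L + mu) = 15/59 = 0.2542


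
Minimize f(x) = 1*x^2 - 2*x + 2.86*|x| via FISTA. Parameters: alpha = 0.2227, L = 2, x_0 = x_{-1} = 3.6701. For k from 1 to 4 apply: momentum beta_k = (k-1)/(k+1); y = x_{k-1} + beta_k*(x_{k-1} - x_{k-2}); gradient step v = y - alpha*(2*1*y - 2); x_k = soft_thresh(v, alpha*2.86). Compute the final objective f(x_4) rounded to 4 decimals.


FISTA on f(x) = 1*x^2 - 2*x + 2.86*|x|
L = 2, alpha = 0.2227
Iteration 1: beta = 0.0, y = 3.6701 + 0.0*(3.6701 - 3.6701) = 3.6701
  grad(y) = 5.3402, v = y - alpha*grad = 2.4808
  prox(v) = soft_thresh(2.4808, 0.6369) = 1.8439
Iteration 2: beta = 0.3333, y = 1.8439 + 0.3333*(1.8439 - 3.6701) = 1.2352
  grad(y) = 0.4704, v = y - alpha*grad = 1.1304
  prox(v) = soft_thresh(1.1304, 0.6369) = 0.4935
Iteration 3: beta = 0.5, y = 0.4935 + 0.5*(0.4935 - 1.8439) = -0.1817
  grad(y) = -2.3634, v = y - alpha*grad = 0.3446
  prox(v) = soft_thresh(0.3446, 0.6369) = 0.0
Iteration 4: beta = 0.6, y = 0.0 + 0.6*(0.0 - 0.4935) = -0.2961
  grad(y) = -2.5922, v = y - alpha*grad = 0.2812
  prox(v) = soft_thresh(0.2812, 0.6369) = 0.0
f(x_4) = 1*0.0^2 - 2*0.0 + 2.86*|0.0| = 0.0


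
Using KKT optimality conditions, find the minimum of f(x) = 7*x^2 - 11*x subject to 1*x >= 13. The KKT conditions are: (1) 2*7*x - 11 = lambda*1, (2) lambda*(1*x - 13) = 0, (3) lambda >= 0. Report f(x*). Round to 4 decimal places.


Step 1: Try lambda = 0 (constraint inactive).
x_unc = 11/(2*7) = 0.7857
Check: 1*0.7857 = 0.7857 < 13 -- violated!
Step 2: Constraint must be active: 1*x = 13
x* = 13/1 = 13.0
lambda = (2*7*13.0 - 11)/1 = 171.0
Step 3: Compute optimal value.
f(x*) = 7*13.0^2 - 11*13.0 = 1040.0


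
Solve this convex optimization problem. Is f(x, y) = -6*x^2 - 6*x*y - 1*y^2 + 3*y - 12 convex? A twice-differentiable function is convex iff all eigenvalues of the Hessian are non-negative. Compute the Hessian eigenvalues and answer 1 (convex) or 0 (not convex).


The Hessian of f(x,y) = -6*x^2 - 6*x*y - 1*y^2 + 3*y - 12 is:
H = [[-12, -6], [-6, -2]]
Trace = -12 - 2 = -14
Determinant = -12*-2 - (-6)^2 = -12
Discriminant = (-14)^2 - 4*-12 = 244.0
Eigenvalues: lambda_1 = -14.8102, lambda_2 = 0.8102
The function is not convex.

0


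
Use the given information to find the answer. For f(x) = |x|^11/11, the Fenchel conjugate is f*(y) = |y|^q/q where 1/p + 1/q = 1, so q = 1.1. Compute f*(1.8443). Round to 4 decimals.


The conjugate exponent q satisfies 1/p + 1/q = 1.
p = 11, so q = 11/(11 - 1) = 1.1
|y|^q = 1.8443^1.1 = 1.9607
f*(1.8443) = 1.9607 / 1.1 = 1.7825


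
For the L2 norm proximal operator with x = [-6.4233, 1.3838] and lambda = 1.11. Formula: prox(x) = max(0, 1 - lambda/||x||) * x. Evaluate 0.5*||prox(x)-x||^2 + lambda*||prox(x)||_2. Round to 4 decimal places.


Step 1: Compute ||x||.
||x|| = 6.5707
Step 2: Compute scaling factor.
scale = max(0, 1 - 1.11/6.5707) = 0.8311
Step 3: prox(x) = [-5.3382, 1.15]
||prox(x)|| = 5.4607
Step 4: Proximal objective.
0.5*||prox-x||^2 = 0.6161
lambda*||prox|| = 6.0614
Total = 6.6774


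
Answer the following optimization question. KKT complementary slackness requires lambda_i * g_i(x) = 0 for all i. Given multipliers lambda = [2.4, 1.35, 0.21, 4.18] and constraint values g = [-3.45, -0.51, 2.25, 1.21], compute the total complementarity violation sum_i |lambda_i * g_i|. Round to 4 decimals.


KKT complementary slackness check:
lambda_1 * g_1 = 2.4 * -3.45 = -8.28
lambda_2 * g_2 = 1.35 * -0.51 = -0.6885
lambda_3 * g_3 = 0.21 * 2.25 = 0.4725
lambda_4 * g_4 = 4.18 * 1.21 = 5.0578
Total violation = 8.28 + 0.6885 + 0.4725 + 5.0578 = 14.4988


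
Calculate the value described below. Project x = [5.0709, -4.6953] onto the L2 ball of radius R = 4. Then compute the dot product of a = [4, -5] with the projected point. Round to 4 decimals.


Step 1: Compute ||x|| (intermediates to 6 decimals).
||x|| = sqrt(5.0709^2 + (-4.6953)^2) = 6.910852
Step 2: Project.
Since ||x|| > R, scale = R/||x|| = 4/6.910852 = 0.5788, proj(x) = scale * x
proj(x) = [2.935037, -2.71764]
Step 3: Dot product.
a^T * proj(x) = 4*2.935037 - 5*(-2.71764) = 25.3283


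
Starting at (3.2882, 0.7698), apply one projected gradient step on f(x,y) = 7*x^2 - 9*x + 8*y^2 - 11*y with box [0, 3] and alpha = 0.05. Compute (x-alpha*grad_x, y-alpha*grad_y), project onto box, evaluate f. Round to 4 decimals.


Step 1: Compute gradient at (3.2882, 0.7698).
grad_x = 2*7*3.2882 - 9 = 37.0348
grad_y = 2*8*0.7698 - 11 = 1.3168
Step 2: Gradient step.
x_raw = 3.2882 - 0.05*37.0348 = 1.4365
y_raw = 0.7698 - 0.05*1.3168 = 0.704
Step 3: Project onto [0, 3].
x_proj = clip(1.4365) = 1.4365
y_proj = clip(0.704) = 0.704
Step 4: Evaluate f.
f(1.4365, 0.704) = -2.2633


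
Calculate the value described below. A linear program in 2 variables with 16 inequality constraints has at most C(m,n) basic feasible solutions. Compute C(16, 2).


Each vertex corresponds to some choice of n active constraints out of m, so the number of vertices is at most C(m, n) = m! / (n!(m-n)!).
m = 16, n = 2
Numerator: 16 * 15
Denominator: 2! = 2
C(16, 2) = 120


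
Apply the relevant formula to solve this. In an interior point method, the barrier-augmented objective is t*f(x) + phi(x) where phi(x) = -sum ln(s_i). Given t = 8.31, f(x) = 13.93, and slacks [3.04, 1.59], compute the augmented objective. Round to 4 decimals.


Step 1: Compute log-barrier.
ln values: [1.1119, 0.4637]
phi = -(1.1119 + 0.4637) = -1.5756
Step 2: Compute augmented objective.
t*f(x) = 8.31*13.93 = 115.7583
Total = 115.7583 - 1.5756 = 114.1827


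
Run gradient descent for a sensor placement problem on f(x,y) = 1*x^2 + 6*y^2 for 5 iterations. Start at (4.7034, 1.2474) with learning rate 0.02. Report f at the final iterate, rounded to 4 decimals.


Gradient descent on f(x,y) = 1*x^2 + 6*y^2.
Starting point: (4.7034, 1.2474), alpha = 0.02
Step 1: grad_x = 2*1*4.7034 = 9.4068, grad_y = 2*6*1.2474 = 14.9688
  x_1 = 4.7034 - 0.02*9.4068 = 4.5153
  y_1 = 1.2474 - 0.02*14.9688 = 0.948
Step 2: grad_x = 2*1*4.5153 = 9.0305, grad_y = 2*6*0.948 = 11.3763
  x_2 = 4.5153 - 0.02*9.0305 = 4.3347
  y_2 = 0.948 - 0.02*11.3763 = 0.7205
Step 3: grad_x = 2*1*4.3347 = 8.6693, grad_y = 2*6*0.7205 = 8.646
  x_3 = 4.3347 - 0.02*8.6693 = 4.1613
  y_3 = 0.7205 - 0.02*8.646 = 0.5476
Step 4: grad_x = 2*1*4.1613 = 8.3225, grad_y = 2*6*0.5476 = 6.5709
  x_4 = 4.1613 - 0.02*8.3225 = 3.9948
  y_4 = 0.5476 - 0.02*6.5709 = 0.4162
Step 5: grad_x = 2*1*3.9948 = 7.9896, grad_y = 2*6*0.4162 = 4.9939
  x_5 = 3.9948 - 0.02*7.9896 = 3.835
  y_5 = 0.4162 - 0.02*4.9939 = 0.3163
f(3.835, 0.3163) = 1*3.835^2 + 6*0.3163^2 = 15.3076


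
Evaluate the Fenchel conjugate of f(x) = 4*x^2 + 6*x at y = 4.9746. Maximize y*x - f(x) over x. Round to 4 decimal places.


f*(y) = sup_x {y*x - a*x^2 - b*x} = sup_x {(y-b)*x - a*x^2}
FOC: (y - b) - 2a*x = 0 => x* = (y - b)/(2a)
x* = (4.9746 - 6)/(2*4) = -0.1282
f*(4.9746) = (y-b)^2/(4a) = (4.9746 - 6)^2/(4*4)
= 1.0514/16 = 0.0657


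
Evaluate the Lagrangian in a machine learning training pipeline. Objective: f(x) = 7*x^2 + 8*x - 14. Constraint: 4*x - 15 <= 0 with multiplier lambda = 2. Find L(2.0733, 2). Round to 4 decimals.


Step 1: Evaluate f(x).
f(2.0733) = 7*2.0733^2 + 8*2.0733 - 14 = 32.6764
Step 2: Evaluate g(x).
g(2.0733) = 4*2.0733 - 15 = -6.7068
Step 3: Compute Lagrangian.
L = 32.6764 + 2*-6.7068 = 19.2628


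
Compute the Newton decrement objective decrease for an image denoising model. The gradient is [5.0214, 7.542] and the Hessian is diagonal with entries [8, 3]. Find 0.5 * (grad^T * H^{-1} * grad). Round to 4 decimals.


Step 1: H is diagonal, so H^(-1) * g = [0.6277, 2.514].
Step 2: g^T H^(-1) g = sum_i g_i^2 / H_ii
  = (5.0214)^2/8 + (7.542)^2/3
  = 3.1518 + 18.9606 = 22.1124
Step 3: Objective decrease = 0.5 * g^T H^(-1) g = 11.0562


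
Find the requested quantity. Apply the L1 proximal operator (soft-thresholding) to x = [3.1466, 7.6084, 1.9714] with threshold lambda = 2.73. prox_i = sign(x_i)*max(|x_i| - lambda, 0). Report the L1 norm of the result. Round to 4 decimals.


Soft-thresholding with lambda = 2.73:
prox(3.1466) = sign(3.1466)*max(|3.1466| - 2.73, 0) = 0.4166
prox(7.6084) = sign(7.6084)*max(|7.6084| - 2.73, 0) = 4.8784
prox(1.9714) = sign(1.9714)*max(|1.9714| - 2.73, 0) = 0.0
prox(x) = [0.4166, 4.8784, 0.0]
||prox(x)||_1 = 0.4166 + 4.8784 + 0.0 = 5.295


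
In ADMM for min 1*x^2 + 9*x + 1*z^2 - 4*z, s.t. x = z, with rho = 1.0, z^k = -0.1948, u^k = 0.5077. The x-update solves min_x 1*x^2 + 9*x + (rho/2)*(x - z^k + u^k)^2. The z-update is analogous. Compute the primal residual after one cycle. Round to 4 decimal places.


ADMM iteration with rho = 1.0, z^k = -0.1948, u^k = 0.5077
Step 1: x-update.
Minimize 1*x^2 + 9*x + (1.0/2)*(x + 0.1948 + 0.5077)^2
FOC: (2*1 + 1.0)*x = -9 + 1.0*(-0.1948 - 0.5077)
x^{k+1} = -3.2342
Step 2: z-update.
Minimize 1*z^2 - 4*z + (1.0/2)*(-3.2342 - z + 0.5077)^2
FOC: (2*1 + 1.0)*z = 4 + 1.0*(-3.2342 + 0.5077)
z^{k+1} = 0.4245
Step 3: u-update.
u^{k+1} = 0.5077 - 3.2342 - 0.4245 = -3.151
Step 4: Primal residual = |-3.2342 - 0.4245| = 3.6587


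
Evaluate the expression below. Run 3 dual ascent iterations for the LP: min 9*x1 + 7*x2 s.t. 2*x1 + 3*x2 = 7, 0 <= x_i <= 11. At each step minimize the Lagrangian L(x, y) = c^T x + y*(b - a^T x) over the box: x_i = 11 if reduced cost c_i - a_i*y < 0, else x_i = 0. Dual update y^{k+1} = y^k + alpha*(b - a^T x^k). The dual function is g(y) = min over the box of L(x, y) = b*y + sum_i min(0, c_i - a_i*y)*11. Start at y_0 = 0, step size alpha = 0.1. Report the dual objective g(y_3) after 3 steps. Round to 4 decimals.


Dual ascent for LP: min 9*x1 + 7*x2, 2*x1 + 3*x2 = 7, 0 <= x_i <= 11
Step 1: y^k = 0.0, reduced costs: (9.0, 7.0)
  x^k = (0.0, 0.0), subgradient = b - a^T x = 7.0
  y^{k+1} = 0.0 + 0.1*7.0 = 0.7
Step 2: y^k = 0.7, reduced costs: (7.6, 4.9)
  x^k = (0.0, 0.0), subgradient = b - a^T x = 7.0
  y^{k+1} = 0.7 + 0.1*7.0 = 1.4
Step 3: y^k = 1.4, reduced costs: (6.2, 2.8)
  x^k = (0.0, 0.0), subgradient = b - a^T x = 7.0
  y^{k+1} = 1.4 + 0.1*7.0 = 2.1
Dual objective at y_3 = 2.1: reduced costs (4.8, 0.7), box minimizer x = (0.0, 0.0)
g(y_3) = b*y + (c1 - a1*y)*x1 + (c2 - a2*y)*x2 = 7*2.1 + 4.8*0.0 + 0.7*0.0 = 14.7 + 0.0 + 0.0 = 14.7


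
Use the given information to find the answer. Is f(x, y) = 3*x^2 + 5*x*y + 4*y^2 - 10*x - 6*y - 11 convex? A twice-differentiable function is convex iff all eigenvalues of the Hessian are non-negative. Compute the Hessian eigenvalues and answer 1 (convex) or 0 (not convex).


The Hessian of f(x,y) = 3*x^2 + 5*x*y + 4*y^2 - 10*x - 6*y - 11 is:
H = [[6, 5], [5, 8]]
Trace = 6 + 8 = 14
Determinant = 6*8 - (5)^2 = 23
Discriminant = (14)^2 - 4*23 = 104.0
Eigenvalues: lambda_1 = 1.901, lambda_2 = 12.099
The function is convex.

1


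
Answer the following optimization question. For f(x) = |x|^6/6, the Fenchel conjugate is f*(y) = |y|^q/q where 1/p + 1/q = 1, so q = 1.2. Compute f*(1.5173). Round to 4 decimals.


The conjugate exponent q satisfies 1/p + 1/q = 1.
p = 6, so q = 6/(6 - 1) = 1.2
|y|^q = 1.5173^1.2 = 1.6492
f*(1.5173) = 1.6492 / 1.2 = 1.3744


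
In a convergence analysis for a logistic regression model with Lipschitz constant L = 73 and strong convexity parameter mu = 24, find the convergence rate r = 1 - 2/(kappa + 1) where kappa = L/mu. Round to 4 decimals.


Step 1: Compute the condition number.
kappa = L/mu = 73/24 = 3.0417
Step 2: Compute the convergence rate.
r = 1 - 2/(kappa + 1) = 1 - 2*mu/(L + mu) = (L - mu)/(L + mu) = 49/97 = 0.5052


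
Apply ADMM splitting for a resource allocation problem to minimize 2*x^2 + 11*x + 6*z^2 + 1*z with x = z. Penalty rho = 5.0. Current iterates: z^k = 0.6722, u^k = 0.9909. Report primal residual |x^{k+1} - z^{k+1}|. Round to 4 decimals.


ADMM iteration with rho = 5.0, z^k = 0.6722, u^k = 0.9909
Step 1: x-update.
Minimize 2*x^2 + 11*x + (5.0/2)*(x - 0.6722 + 0.9909)^2
FOC: (2*2 + 5.0)*x = -11 + 5.0*(0.6722 - 0.9909)
x^{k+1} = -1.3993
Step 2: z-update.
Minimize 6*z^2 + 1*z + (5.0/2)*(-1.3993 - z + 0.9909)^2
FOC: (2*6 + 5.0)*z = -1 + 5.0*(-1.3993 + 0.9909)
z^{k+1} = -0.1789
Step 3: u-update.
u^{k+1} = 0.9909 - 1.3993 + 0.1789 = -0.2294
Step 4: Primal residual = |-1.3993 + 0.1789| = 1.2203


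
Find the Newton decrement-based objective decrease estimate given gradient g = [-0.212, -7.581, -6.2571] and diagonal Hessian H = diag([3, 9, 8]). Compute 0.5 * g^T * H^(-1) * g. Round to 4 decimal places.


Step 1: H is diagonal, so H^(-1) * g = [-0.0707, -0.8423, -0.7821].
Step 2: g^T H^(-1) g = sum_i g_i^2 / H_ii
  = (-0.212)^2/3 + (-7.581)^2/9 + (-6.2571)^2/8
  = 0.015 + 6.3857 + 4.8939 = 11.2946
Step 3: Objective decrease = 0.5 * g^T H^(-1) g = 5.6473


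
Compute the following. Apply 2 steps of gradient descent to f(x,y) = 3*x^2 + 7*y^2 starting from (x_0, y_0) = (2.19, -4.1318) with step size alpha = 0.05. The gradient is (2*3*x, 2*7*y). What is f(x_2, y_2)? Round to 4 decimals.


Gradient descent on f(x,y) = 3*x^2 + 7*y^2.
Starting point: (2.19, -4.1318), alpha = 0.05
Step 1: grad_x = 2*3*2.19 = 13.14, grad_y = 2*7*-4.1318 = -57.8452
  x_1 = 2.19 - 0.05*13.14 = 1.533
  y_1 = -4.1318 - 0.05*-57.8452 = -1.2395
Step 2: grad_x = 2*3*1.533 = 9.198, grad_y = 2*7*-1.2395 = -17.3536
  x_2 = 1.533 - 0.05*9.198 = 1.0731
  y_2 = -1.2395 - 0.05*-17.3536 = -0.3719
f(1.0731, -0.3719) = 3*1.0731^2 + 7*(-0.3719)^2 = 4.4226


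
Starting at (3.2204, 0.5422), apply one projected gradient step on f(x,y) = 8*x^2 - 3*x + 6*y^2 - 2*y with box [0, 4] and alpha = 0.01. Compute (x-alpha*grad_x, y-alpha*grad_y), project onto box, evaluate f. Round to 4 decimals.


Step 1: Compute gradient at (3.2204, 0.5422).
grad_x = 2*8*3.2204 - 3 = 48.5264
grad_y = 2*6*0.5422 - 2 = 4.5064
Step 2: Gradient step.
x_raw = 3.2204 - 0.01*48.5264 = 2.7351
y_raw = 0.5422 - 0.01*4.5064 = 0.4971
Step 3: Project onto [0, 4].
x_proj = clip(2.7351) = 2.7351
y_proj = clip(0.4971) = 0.4971
Step 4: Evaluate f.
f(2.7351, 0.4971) = 52.1309


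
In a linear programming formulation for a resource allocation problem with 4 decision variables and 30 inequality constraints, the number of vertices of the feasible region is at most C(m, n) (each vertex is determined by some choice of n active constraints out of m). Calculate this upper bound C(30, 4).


Each vertex corresponds to some choice of n active constraints out of m, so the number of vertices is at most C(m, n) = m! / (n!(m-n)!).
m = 30, n = 4
Numerator: 30 * 29 * 28 * 27
Denominator: 4! = 24
C(30, 4) = 27405


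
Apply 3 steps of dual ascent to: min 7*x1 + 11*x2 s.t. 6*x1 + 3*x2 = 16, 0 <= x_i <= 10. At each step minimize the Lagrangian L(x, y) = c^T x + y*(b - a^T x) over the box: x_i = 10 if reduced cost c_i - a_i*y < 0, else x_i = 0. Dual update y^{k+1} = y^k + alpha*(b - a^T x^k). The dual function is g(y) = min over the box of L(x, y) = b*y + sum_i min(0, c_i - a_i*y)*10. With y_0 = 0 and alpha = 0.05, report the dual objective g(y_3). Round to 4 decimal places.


Dual ascent for LP: min 7*x1 + 11*x2, 6*x1 + 3*x2 = 16, 0 <= x_i <= 10
Step 1: y^k = 0.0, reduced costs: (7.0, 11.0)
  x^k = (0.0, 0.0), subgradient = b - a^T x = 16.0
  y^{k+1} = 0.0 + 0.05*16.0 = 0.8
Step 2: y^k = 0.8, reduced costs: (2.2, 8.6)
  x^k = (0.0, 0.0), subgradient = b - a^T x = 16.0
  y^{k+1} = 0.8 + 0.05*16.0 = 1.6
Step 3: y^k = 1.6, reduced costs: (-2.6, 6.2)
  x^k = (10.0, 0.0), subgradient = b - a^T x = -44.0
  y^{k+1} = 1.6 + 0.05*-44.0 = -0.6
Dual objective at y_3 = -0.6: reduced costs (10.6, 12.8), box minimizer x = (0.0, 0.0)
g(y_3) = b*y + (c1 - a1*y)*x1 + (c2 - a2*y)*x2 = 16*(-0.6) + 10.6*0.0 + 12.8*0.0 = -9.6 + 0.0 + 0.0 = -9.6


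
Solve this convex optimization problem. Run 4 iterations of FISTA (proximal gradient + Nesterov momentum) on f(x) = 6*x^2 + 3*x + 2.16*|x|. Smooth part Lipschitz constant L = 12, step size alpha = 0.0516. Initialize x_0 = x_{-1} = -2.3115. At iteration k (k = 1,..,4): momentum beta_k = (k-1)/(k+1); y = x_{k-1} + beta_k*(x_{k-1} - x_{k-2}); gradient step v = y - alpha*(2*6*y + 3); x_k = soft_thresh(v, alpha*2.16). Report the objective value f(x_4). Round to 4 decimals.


FISTA on f(x) = 6*x^2 + 3*x + 2.16*|x|
L = 12, alpha = 0.0516
Iteration 1: beta = 0.0, y = -2.3115 + 0.0*(-2.3115 + 2.3115) = -2.3115
  grad(y) = -24.738, v = y - alpha*grad = -1.035
  prox(v) = soft_thresh(-1.035, 0.1115) = -0.9236
Iteration 2: beta = 0.3333, y = -0.9236 + 0.3333*(-0.9236 + 2.3115) = -0.4609
  grad(y) = -2.531, v = y - alpha*grad = -0.3303
  prox(v) = soft_thresh(-0.3303, 0.1115) = -0.2189
Iteration 3: beta = 0.5, y = -0.2189 + 0.5*(-0.2189 + 0.9236) = 0.1335
  grad(y) = 4.6019, v = y - alpha*grad = -0.104
  prox(v) = soft_thresh(-0.104, 0.1115) = 0.0
Iteration 4: beta = 0.6, y = 0.0 + 0.6*(0.0 + 0.2189) = 0.1313
  grad(y) = 4.5758, v = y - alpha*grad = -0.1048
  prox(v) = soft_thresh(-0.1048, 0.1115) = 0.0
f(x_4) = 6*0.0^2 + 3*0.0 + 2.16*|0.0| = 0.0


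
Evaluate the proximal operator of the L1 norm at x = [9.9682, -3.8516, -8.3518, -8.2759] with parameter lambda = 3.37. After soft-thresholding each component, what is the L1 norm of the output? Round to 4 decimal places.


Soft-thresholding with lambda = 3.37:
prox(9.9682) = sign(9.9682)*max(|9.9682| - 3.37, 0) = 6.5982
prox(-3.8516) = sign(-3.8516)*max(|-3.8516| - 3.37, 0) = -0.4816
prox(-8.3518) = sign(-8.3518)*max(|-8.3518| - 3.37, 0) = -4.9818
prox(-8.2759) = sign(-8.2759)*max(|-8.2759| - 3.37, 0) = -4.9059
prox(x) = [6.5982, -0.4816, -4.9818, -4.9059]
||prox(x)||_1 = 6.5982 + 0.4816 + 4.9818 + 4.9059 = 16.9675


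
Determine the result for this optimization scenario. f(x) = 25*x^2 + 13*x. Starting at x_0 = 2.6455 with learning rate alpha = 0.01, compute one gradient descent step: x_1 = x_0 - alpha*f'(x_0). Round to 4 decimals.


We compute the gradient at x_0 and apply the update.
f'(x) = 50*x + 13
f'(2.6455) = 50*2.6455 + 13 = 145.275
x_1 = 2.6455 - 0.01*145.275 = 1.1928


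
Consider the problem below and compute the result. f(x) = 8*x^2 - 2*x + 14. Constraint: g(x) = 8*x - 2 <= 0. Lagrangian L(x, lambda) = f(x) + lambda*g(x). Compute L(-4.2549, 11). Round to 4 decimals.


Step 1: Evaluate f(x).
f(-4.2549) = 8*(-4.2549)^2 - 2*(-4.2549) + 14 = 167.3432
Step 2: Evaluate g(x).
g(-4.2549) = 8*-4.2549 - 2 = -36.0392
Step 3: Compute Lagrangian.
L = 167.3432 + 11*-36.0392 = -229.088


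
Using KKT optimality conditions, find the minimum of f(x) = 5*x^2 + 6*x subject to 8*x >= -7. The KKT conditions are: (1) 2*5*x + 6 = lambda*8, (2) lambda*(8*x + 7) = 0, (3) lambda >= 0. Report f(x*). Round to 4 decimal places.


Step 1: Try lambda = 0 (constraint inactive).
Stationarity: 2*5*x + 6 = 0
x* = -6/(2*5) = -0.6
Check constraint: 8*-0.6 = -4.8 >= -7 -- satisfied.
Step 2: Compute optimal value.
f(x*) = 5*(-0.6)^2 + 6*(-0.6) = -1.8


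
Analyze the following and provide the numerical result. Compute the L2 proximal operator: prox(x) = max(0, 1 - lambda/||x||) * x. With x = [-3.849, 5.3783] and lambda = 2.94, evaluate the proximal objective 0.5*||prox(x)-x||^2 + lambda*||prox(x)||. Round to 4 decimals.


Step 1: Compute ||x||.
||x|| = 6.6137
Step 2: Compute scaling factor.
scale = max(0, 1 - 2.94/6.6137) = 0.5555
Step 3: prox(x) = [-2.138, 2.9875]
||prox(x)|| = 3.6737
Step 4: Proximal objective.
0.5*||prox-x||^2 = 4.3218
lambda*||prox|| = 10.8007
Total = 15.1225


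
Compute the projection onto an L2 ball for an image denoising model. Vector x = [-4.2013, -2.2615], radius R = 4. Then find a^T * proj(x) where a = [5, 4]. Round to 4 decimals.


Step 1: Compute ||x|| (intermediates to 6 decimals).
||x|| = sqrt((-4.2013)^2 + (-2.2615)^2) = 4.7713
Step 2: Project.
Since ||x|| > R, scale = R/||x|| = 4/4.7713 = 0.838346, proj(x) = scale * x
proj(x) = [-3.522143, -1.895919]
Step 3: Dot product.
a^T * proj(x) = 5*(-3.522143) + 4*(-1.895919) = -25.1944


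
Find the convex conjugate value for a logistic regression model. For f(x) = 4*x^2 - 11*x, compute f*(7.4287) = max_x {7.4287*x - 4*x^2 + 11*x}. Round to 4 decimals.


f*(y) = sup_x {y*x - a*x^2 - b*x} = sup_x {(y-b)*x - a*x^2}
FOC: (y - b) - 2a*x = 0 => x* = (y - b)/(2a)
x* = (7.4287 + 11)/(2*4) = 2.3036
f*(7.4287) = (y-b)^2/(4a) = (7.4287 + 11)^2/(4*4)
= 339.617/16 = 21.2261


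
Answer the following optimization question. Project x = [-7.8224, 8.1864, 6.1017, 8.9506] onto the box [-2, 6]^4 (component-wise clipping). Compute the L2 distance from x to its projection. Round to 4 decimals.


Project each component onto [-2, 6].
clip(-7.8224) = -2.0, clip(8.1864) = 6.0, clip(6.1017) = 6.0, clip(8.9506) = 6.0
Projection = [-2.0, 6.0, 6.0, 6.0]
Squared diffs: [33.9003, 4.7803, 0.0103, 8.706]
Distance = sqrt(47.3969) = 6.8846


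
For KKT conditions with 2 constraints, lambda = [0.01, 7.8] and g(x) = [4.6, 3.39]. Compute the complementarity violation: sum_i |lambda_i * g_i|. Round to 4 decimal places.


KKT complementary slackness check:
lambda_1 * g_1 = 0.01 * 4.6 = 0.046
lambda_2 * g_2 = 7.8 * 3.39 = 26.442
Total violation = 0.046 + 26.442 = 26.488


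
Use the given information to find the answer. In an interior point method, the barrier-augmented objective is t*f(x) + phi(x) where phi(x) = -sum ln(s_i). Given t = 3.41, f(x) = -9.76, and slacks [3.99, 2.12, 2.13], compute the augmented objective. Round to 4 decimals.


Step 1: Compute log-barrier.
ln values: [1.3838, 0.7514, 0.7561]
phi = -(1.3838 + 0.7514 + 0.7561) = -2.8913
Step 2: Compute augmented objective.
t*f(x) = 3.41*-9.76 = -33.2816
Total = -33.2816 - 2.8913 = -36.1729


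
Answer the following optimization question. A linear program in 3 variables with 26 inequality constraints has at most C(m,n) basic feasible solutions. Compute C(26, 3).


Each vertex corresponds to some choice of n active constraints out of m, so the number of vertices is at most C(m, n) = m! / (n!(m-n)!).
m = 26, n = 3
Numerator: 26 * 25 * 24
Denominator: 3! = 6
C(26, 3) = 2600


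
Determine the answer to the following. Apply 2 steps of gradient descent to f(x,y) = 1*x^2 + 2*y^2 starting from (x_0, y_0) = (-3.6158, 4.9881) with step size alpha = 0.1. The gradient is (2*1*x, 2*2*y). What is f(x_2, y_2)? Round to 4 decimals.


Gradient descent on f(x,y) = 1*x^2 + 2*y^2.
Starting point: (-3.6158, 4.9881), alpha = 0.1
Step 1: grad_x = 2*1*-3.6158 = -7.2316, grad_y = 2*2*4.9881 = 19.9524
  x_1 = -3.6158 - 0.1*-7.2316 = -2.8926
  y_1 = 4.9881 - 0.1*19.9524 = 2.9929
Step 2: grad_x = 2*1*-2.8926 = -5.7853, grad_y = 2*2*2.9929 = 11.9714
  x_2 = -2.8926 - 0.1*-5.7853 = -2.3141
  y_2 = 2.9929 - 0.1*11.9714 = 1.7957
f(-2.3141, 1.7957) = 1*(-2.3141)^2 + 2*1.7957^2 = 11.8043


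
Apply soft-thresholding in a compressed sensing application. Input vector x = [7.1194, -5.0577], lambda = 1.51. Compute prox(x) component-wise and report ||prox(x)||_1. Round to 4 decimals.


Soft-thresholding with lambda = 1.51:
prox(7.1194) = sign(7.1194)*max(|7.1194| - 1.51, 0) = 5.6094
prox(-5.0577) = sign(-5.0577)*max(|-5.0577| - 1.51, 0) = -3.5477
prox(x) = [5.6094, -3.5477]
||prox(x)||_1 = 5.6094 + 3.5477 = 9.1571


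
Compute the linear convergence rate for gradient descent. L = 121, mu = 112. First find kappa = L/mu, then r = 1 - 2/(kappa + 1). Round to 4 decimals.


Step 1: Compute the condition number.
kappa = L/mu = 121/112 = 1.0804
Step 2: Compute the convergence rate.
r = 1 - 2/(kappa + 1) = 1 - 2*mu/(L + mu) = (L - mu)/(L + mu) = 9/233 = 0.0386


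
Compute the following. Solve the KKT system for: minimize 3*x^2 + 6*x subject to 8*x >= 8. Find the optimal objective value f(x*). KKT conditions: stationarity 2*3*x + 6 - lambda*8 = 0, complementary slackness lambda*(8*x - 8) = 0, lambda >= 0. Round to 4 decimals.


Step 1: Try lambda = 0 (constraint inactive).
x_unc = -6/(2*3) = -1.0
Check: 8*-1.0 = -8.0 < 8 -- violated!
Step 2: Constraint must be active: 8*x = 8
x* = 8/8 = 1.0
lambda = (2*3*1.0 + 6)/8 = 1.5
Step 3: Compute optimal value.
f(x*) = 3*1.0^2 + 6*1.0 = 9.0


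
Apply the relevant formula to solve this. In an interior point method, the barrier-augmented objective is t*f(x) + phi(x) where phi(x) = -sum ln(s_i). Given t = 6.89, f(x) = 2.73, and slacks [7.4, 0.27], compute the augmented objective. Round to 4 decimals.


Step 1: Compute log-barrier.
ln values: [2.0015, -1.3093]
phi = -(2.0015 - 1.3093) = -0.6921
Step 2: Compute augmented objective.
t*f(x) = 6.89*2.73 = 18.8097
Total = 18.8097 - 0.6921 = 18.1176


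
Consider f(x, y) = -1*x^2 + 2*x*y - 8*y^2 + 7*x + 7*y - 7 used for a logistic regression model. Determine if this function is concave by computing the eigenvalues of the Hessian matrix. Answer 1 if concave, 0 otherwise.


The Hessian of f(x,y) = -1*x^2 + 2*x*y - 8*y^2 + 7*x + 7*y - 7 is:
H = [[-2, 2], [2, -16]]
Trace = -2 - 16 = -18
Determinant = -2*-16 - (2)^2 = 28
Discriminant = (-18)^2 - 4*28 = 212.0
Eigenvalues: lambda_1 = -16.2801, lambda_2 = -1.7199
The function is concave.

1


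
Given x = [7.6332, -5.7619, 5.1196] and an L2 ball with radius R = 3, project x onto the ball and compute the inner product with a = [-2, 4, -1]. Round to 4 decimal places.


Step 1: Compute ||x|| (intermediates to 6 decimals).
||x|| = sqrt(7.6332^2 + (-5.7619)^2 + 5.1196^2) = 10.847836
Step 2: Project.
Since ||x|| > R, scale = R/||x|| = 3/10.847836 = 0.276553, proj(x) = scale * x
proj(x) = [2.110984, -1.593471, 1.415841]
Step 3: Dot product.
a^T * proj(x) = -2*2.110984 + 4*(-1.593471) - 1*1.415841 = -12.0117


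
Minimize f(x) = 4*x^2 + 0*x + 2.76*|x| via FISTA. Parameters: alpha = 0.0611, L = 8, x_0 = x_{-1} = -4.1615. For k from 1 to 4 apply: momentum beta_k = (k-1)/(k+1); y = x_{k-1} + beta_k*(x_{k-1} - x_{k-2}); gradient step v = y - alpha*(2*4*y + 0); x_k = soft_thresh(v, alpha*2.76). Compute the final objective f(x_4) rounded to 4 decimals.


FISTA on f(x) = 4*x^2 + 0*x + 2.76*|x|
L = 8, alpha = 0.0611
Iteration 1: beta = 0.0, y = -4.1615 + 0.0*(-4.1615 + 4.1615) = -4.1615
  grad(y) = -33.292, v = y - alpha*grad = -2.1274
  prox(v) = soft_thresh(-2.1274, 0.1686) = -1.9587
Iteration 2: beta = 0.3333, y = -1.9587 + 0.3333*(-1.9587 + 4.1615) = -1.2245
  grad(y) = -9.7957, v = y - alpha*grad = -0.6259
  prox(v) = soft_thresh(-0.6259, 0.1686) = -0.4573
Iteration 3: beta = 0.5, y = -0.4573 + 0.5*(-0.4573 + 1.9587) = 0.2934
  grad(y) = 2.3472, v = y - alpha*grad = 0.15
  prox(v) = soft_thresh(0.15, 0.1686) = 0.0
Iteration 4: beta = 0.6, y = 0.0 + 0.6*(0.0 + 0.4573) = 0.2744
  grad(y) = 2.1951, v = y - alpha*grad = 0.1403
  prox(v) = soft_thresh(0.1403, 0.1686) = 0.0
f(x_4) = 4*0.0^2 + 0*0.0 + 2.76*|0.0| = 0.0


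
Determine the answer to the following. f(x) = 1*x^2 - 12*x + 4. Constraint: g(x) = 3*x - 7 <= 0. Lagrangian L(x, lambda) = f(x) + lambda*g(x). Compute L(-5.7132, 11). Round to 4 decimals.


Step 1: Evaluate f(x).
f(-5.7132) = 1*(-5.7132)^2 - 12*(-5.7132) + 4 = 105.1991
Step 2: Evaluate g(x).
g(-5.7132) = 3*-5.7132 - 7 = -24.1396
Step 3: Compute Lagrangian.
L = 105.1991 + 11*-24.1396 = -160.3365


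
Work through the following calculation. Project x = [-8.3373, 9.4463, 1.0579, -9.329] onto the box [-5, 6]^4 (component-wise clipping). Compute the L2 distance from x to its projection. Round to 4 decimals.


Project each component onto [-5, 6].
clip(-8.3373) = -5.0, clip(9.4463) = 6.0, clip(1.0579) = 1.0579, clip(-9.329) = -5.0
Projection = [-5.0, 6.0, 1.0579, -5.0]
Squared diffs: [11.1376, 11.877, 0.0, 18.7402]
Distance = sqrt(41.7548) = 6.4618


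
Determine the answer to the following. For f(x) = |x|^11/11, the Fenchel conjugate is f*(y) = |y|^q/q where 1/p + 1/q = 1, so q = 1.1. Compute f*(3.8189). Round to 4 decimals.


The conjugate exponent q satisfies 1/p + 1/q = 1.
p = 11, so q = 11/(11 - 1) = 1.1
|y|^q = 3.8189^1.1 = 4.3665
f*(3.8189) = 4.3665 / 1.1 = 3.9695


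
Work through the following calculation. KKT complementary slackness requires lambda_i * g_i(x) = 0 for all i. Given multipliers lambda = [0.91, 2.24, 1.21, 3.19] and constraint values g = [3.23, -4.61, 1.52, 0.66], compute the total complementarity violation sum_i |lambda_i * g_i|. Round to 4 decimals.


KKT complementary slackness check:
lambda_1 * g_1 = 0.91 * 3.23 = 2.9393
lambda_2 * g_2 = 2.24 * -4.61 = -10.3264
lambda_3 * g_3 = 1.21 * 1.52 = 1.8392
lambda_4 * g_4 = 3.19 * 0.66 = 2.1054
Total violation = 2.9393 + 10.3264 + 1.8392 + 2.1054 = 17.2103


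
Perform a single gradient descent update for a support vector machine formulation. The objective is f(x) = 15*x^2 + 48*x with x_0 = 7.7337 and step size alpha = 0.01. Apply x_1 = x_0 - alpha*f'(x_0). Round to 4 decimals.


We compute the gradient at x_0 and apply the update.
f'(x) = 30*x + 48
f'(7.7337) = 30*7.7337 + 48 = 280.011
x_1 = 7.7337 - 0.01*280.011 = 4.9336


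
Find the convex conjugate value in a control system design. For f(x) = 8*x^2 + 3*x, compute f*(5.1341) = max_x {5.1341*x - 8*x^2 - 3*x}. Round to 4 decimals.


f*(y) = sup_x {y*x - a*x^2 - b*x} = sup_x {(y-b)*x - a*x^2}
FOC: (y - b) - 2a*x = 0 => x* = (y - b)/(2a)
x* = (5.1341 - 3)/(2*8) = 0.1334
f*(5.1341) = (y-b)^2/(4a) = (5.1341 - 3)^2/(4*8)
= 4.5544/32 = 0.1423


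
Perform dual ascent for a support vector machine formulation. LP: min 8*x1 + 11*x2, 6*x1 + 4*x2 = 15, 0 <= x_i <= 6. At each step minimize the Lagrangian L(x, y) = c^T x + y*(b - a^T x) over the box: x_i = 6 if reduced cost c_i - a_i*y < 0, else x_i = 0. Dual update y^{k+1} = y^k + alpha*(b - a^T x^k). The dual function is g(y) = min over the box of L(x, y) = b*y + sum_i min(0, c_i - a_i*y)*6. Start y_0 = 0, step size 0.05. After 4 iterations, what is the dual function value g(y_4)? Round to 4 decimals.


Dual ascent for LP: min 8*x1 + 11*x2, 6*x1 + 4*x2 = 15, 0 <= x_i <= 6
Step 1: y^k = 0.0, reduced costs: (8.0, 11.0)
  x^k = (0.0, 0.0), subgradient = b - a^T x = 15.0
  y^{k+1} = 0.0 + 0.05*15.0 = 0.75
Step 2: y^k = 0.75, reduced costs: (3.5, 8.0)
  x^k = (0.0, 0.0), subgradient = b - a^T x = 15.0
  y^{k+1} = 0.75 + 0.05*15.0 = 1.5
Step 3: y^k = 1.5, reduced costs: (-1.0, 5.0)
  x^k = (6.0, 0.0), subgradient = b - a^T x = -21.0
  y^{k+1} = 1.5 + 0.05*-21.0 = 0.45
Step 4: y^k = 0.45, reduced costs: (5.3, 9.2)
  x^k = (0.0, 0.0), subgradient = b - a^T x = 15.0
  y^{k+1} = 0.45 + 0.05*15.0 = 1.2
Dual objective at y_4 = 1.2: reduced costs (0.8, 6.2), box minimizer x = (0.0, 0.0)
g(y_4) = b*y + (c1 - a1*y)*x1 + (c2 - a2*y)*x2 = 15*1.2 + 0.8*0.0 + 6.2*0.0 = 18.0 + 0.0 + 0.0 = 18.0


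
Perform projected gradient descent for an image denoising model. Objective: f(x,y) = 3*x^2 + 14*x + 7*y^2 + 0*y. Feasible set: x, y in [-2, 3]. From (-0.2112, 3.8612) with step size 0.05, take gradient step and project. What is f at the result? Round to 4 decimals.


Step 1: Compute gradient at (-0.2112, 3.8612).
grad_x = 2*3*-0.2112 + 14 = 12.7328
grad_y = 2*7*3.8612 + 0 = 54.0568
Step 2: Gradient step.
x_raw = -0.2112 - 0.05*12.7328 = -0.8478
y_raw = 3.8612 - 0.05*54.0568 = 1.1584
Step 3: Project onto [-2, 3].
x_proj = clip(-0.8478) = -0.8478
y_proj = clip(1.1584) = 1.1584
Step 4: Evaluate f.
f(-0.8478, 1.1584) = -0.3207


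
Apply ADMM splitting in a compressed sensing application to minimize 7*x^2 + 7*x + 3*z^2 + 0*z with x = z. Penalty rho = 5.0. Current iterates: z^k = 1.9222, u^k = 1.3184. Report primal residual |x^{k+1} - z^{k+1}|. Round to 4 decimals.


ADMM iteration with rho = 5.0, z^k = 1.9222, u^k = 1.3184
Step 1: x-update.
Minimize 7*x^2 + 7*x + (5.0/2)*(x - 1.9222 + 1.3184)^2
FOC: (2*7 + 5.0)*x = -7 + 5.0*(1.9222 - 1.3184)
x^{k+1} = -0.2095
Step 2: z-update.
Minimize 3*z^2 + 0*z + (5.0/2)*(-0.2095 - z + 1.3184)^2
FOC: (2*3 + 5.0)*z = 0 + 5.0*(-0.2095 + 1.3184)
z^{k+1} = 0.504
Step 3: u-update.
u^{k+1} = 1.3184 - 0.2095 - 0.504 = 0.6048
Step 4: Primal residual = |-0.2095 - 0.504| = 0.7136


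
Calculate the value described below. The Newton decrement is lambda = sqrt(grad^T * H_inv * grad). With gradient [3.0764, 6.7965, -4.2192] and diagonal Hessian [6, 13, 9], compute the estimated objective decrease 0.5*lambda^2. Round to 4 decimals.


Step 1: H is diagonal, so H^(-1) * g = [0.5127, 0.5228, -0.4688].
Step 2: g^T H^(-1) g = sum_i g_i^2 / H_ii
  = (3.0764)^2/6 + (6.7965)^2/13 + (-4.2192)^2/9
  = 1.5774 + 3.5533 + 1.978 = 7.1086
Step 3: Objective decrease = 0.5 * g^T H^(-1) g = 3.5543


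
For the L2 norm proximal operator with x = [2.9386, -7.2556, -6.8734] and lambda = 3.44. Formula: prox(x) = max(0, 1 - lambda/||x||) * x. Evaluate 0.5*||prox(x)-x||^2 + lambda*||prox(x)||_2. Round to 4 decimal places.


Step 1: Compute ||x||.
||x|| = 10.4174
Step 2: Compute scaling factor.
scale = max(0, 1 - 3.44/10.4174) = 0.6698
Step 3: prox(x) = [1.9682, -4.8597, -4.6037]
||prox(x)|| = 6.9774
Step 4: Proximal objective.
0.5*||prox-x||^2 = 5.9168
lambda*||prox|| = 24.0023
Total = 29.9191


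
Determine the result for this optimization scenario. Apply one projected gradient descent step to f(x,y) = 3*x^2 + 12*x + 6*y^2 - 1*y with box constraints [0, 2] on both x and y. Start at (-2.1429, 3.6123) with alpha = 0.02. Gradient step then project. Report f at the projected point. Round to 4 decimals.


Step 1: Compute gradient at (-2.1429, 3.6123).
grad_x = 2*3*-2.1429 + 12 = -0.8574
grad_y = 2*6*3.6123 - 1 = 42.3476
Step 2: Gradient step.
x_raw = -2.1429 - 0.02*-0.8574 = -2.1258
y_raw = 3.6123 - 0.02*42.3476 = 2.7653
Step 3: Project onto [0, 2].
x_proj = clip(-2.1258) = 0.0
y_proj = clip(2.7653) = 2.0
Step 4: Evaluate f.
f(0.0, 2.0) = 22.0


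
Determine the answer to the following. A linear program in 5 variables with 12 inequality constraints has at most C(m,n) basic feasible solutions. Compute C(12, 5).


Each vertex corresponds to some choice of n active constraints out of m, so the number of vertices is at most C(m, n) = m! / (n!(m-n)!).
m = 12, n = 5
Numerator: 12 * 11 * 10 * 9 * 8
Denominator: 5! = 120
C(12, 5) = 792


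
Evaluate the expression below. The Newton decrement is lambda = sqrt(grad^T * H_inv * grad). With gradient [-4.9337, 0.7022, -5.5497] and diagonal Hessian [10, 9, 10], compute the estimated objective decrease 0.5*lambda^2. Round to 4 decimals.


Step 1: H is diagonal, so H^(-1) * g = [-0.4934, 0.078, -0.555].
Step 2: g^T H^(-1) g = sum_i g_i^2 / H_ii
  = (-4.9337)^2/10 + (0.7022)^2/9 + (-5.5497)^2/10
  = 2.4341 + 0.0548 + 3.0799 = 5.5688
Step 3: Objective decrease = 0.5 * g^T H^(-1) g = 2.7844


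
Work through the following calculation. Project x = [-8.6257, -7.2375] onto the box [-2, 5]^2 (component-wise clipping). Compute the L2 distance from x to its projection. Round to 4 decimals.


Project each component onto [-2, 5].
clip(-8.6257) = -2.0, clip(-7.2375) = -2.0
Projection = [-2.0, -2.0]
Squared diffs: [43.8999, 27.4314]
Distance = sqrt(71.3313) = 8.4458


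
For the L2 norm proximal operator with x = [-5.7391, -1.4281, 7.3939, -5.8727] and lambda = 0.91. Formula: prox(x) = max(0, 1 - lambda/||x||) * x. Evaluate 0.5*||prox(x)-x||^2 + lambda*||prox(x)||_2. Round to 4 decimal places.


Step 1: Compute ||x||.
||x|| = 11.1416
Step 2: Compute scaling factor.
scale = max(0, 1 - 0.91/11.1416) = 0.9183
Step 3: prox(x) = [-5.2704, -1.3115, 6.79, -5.393]
||prox(x)|| = 10.2316
Step 4: Proximal objective.
0.5*||prox-x||^2 = 0.4141
lambda*||prox|| = 9.3108
Total = 9.7248


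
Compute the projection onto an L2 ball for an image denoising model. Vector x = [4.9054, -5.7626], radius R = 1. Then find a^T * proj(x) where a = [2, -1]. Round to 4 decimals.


Step 1: Compute ||x|| (intermediates to 6 decimals).
||x|| = sqrt(4.9054^2 + (-5.7626)^2) = 7.567728
Step 2: Project.
Since ||x|| > R, scale = R/||x|| = 1/7.567728 = 0.13214, proj(x) = scale * x
proj(x) = [0.6482, -0.76147]
Step 3: Dot product.
a^T * proj(x) = 2*0.6482 - 1*(-0.76147) = 2.0579


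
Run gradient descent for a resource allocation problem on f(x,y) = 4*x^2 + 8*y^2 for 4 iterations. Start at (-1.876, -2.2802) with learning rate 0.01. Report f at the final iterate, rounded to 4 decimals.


Gradient descent on f(x,y) = 4*x^2 + 8*y^2.
Starting point: (-1.876, -2.2802), alpha = 0.01
Step 1: grad_x = 2*4*-1.876 = -15.008, grad_y = 2*8*-2.2802 = -36.4832
  x_1 = -1.876 - 0.01*-15.008 = -1.7259
  y_1 = -2.2802 - 0.01*-36.4832 = -1.9154
Step 2: grad_x = 2*4*-1.7259 = -13.8074, grad_y = 2*8*-1.9154 = -30.6459
  x_2 = -1.7259 - 0.01*-13.8074 = -1.5878
  y_2 = -1.9154 - 0.01*-30.6459 = -1.6089
Step 3: grad_x = 2*4*-1.5878 = -12.7028, grad_y = 2*8*-1.6089 = -25.7425
  x_3 = -1.5878 - 0.01*-12.7028 = -1.4608
  y_3 = -1.6089 - 0.01*-25.7425 = -1.3515
Step 4: grad_x = 2*4*-1.4608 = -11.6865, grad_y = 2*8*-1.3515 = -21.6237
  x_4 = -1.4608 - 0.01*-11.6865 = -1.344
  y_4 = -1.3515 - 0.01*-21.6237 = -1.1352
f(-1.344, -1.1352) = 4*(-1.344)^2 + 8*(-1.1352)^2 = 17.5351
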